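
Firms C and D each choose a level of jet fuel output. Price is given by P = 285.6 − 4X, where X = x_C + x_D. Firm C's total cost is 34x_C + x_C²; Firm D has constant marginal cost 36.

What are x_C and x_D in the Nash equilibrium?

Firm C's profit: π = x_C(285.6 − 4(x_C + x_D)) − 34x_C − x_C².
∂π/∂x_C = 251.6 − 10x_C − 4x_D = 0, so x_C = 25.16 − 0.4x_D.
For D: ∂π/∂x_D = 249.6 − 8x_D − 4x_C = 0 ⇒ x_D = 31.2 − 0.5x_C.
Solving the two reaction functions simultaneously: (1 − (−0.4)(−0.5))x_C = 25.16 − 0.4·31.2, so 0.8x_C = 12.68 and x_C = 15.85.
Then x_D = 31.2 − 0.5·15.85 = 23.275.

15.85, 23.275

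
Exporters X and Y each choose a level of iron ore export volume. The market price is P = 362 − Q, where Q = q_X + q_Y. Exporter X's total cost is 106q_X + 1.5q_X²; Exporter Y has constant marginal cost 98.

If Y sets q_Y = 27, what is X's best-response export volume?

Exporter X's profit: π = q_X(362 − (q_X + q_Y)) − 106q_X − 1.5q_X².
∂π/∂q_X = 256 − 5q_X − q_Y = 0, so q_X = 51.2 − 0.2q_Y.
At q_Y = 27: q_X = 51.2 − 0.2·27 = 45.8.

45.8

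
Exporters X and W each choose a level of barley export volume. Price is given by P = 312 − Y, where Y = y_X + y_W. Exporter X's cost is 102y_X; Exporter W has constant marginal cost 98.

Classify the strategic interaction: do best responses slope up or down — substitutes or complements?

Exporter X's profit: π = y_X(312 − (y_X + y_W)) − 102y_X.
∂π/∂y_X = 210 − 2y_X − y_W = 0, so y_X = 105 − 0.5y_W.
The best-response slope dy_X/dy_W = −0.5 < 0: the reaction function is downward-sloping, so the choices are strategic substitutes.

strategic substitutes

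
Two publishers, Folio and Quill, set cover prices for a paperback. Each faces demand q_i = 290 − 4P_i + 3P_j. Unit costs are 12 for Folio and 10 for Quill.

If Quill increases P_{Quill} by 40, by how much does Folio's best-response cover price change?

Folio's profit: π = (P_{Folio} − 12)(290 − 4P_{Folio} + 3P_{Quill}).
∂π/∂P_{Folio} = 338 − 8P_{Folio} + 3P_{Quill} = 0 ⇒ P_{Folio} = 42.25 + 0.375P_{Quill}.
The reaction-function slope is 0.375, so a 40-unit rise in P_{Quill} moves P_{Folio} by 0.375 × 40 = 15. Folio's best response rises — the actions are strategic complements.

15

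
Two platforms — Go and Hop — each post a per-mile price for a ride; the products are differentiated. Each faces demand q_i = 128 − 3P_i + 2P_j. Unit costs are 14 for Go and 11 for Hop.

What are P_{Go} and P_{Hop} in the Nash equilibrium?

41.9375, 40.8125

Go's profit: π = (P_{Go} − 14)(128 − 3P_{Go} + 2P_{Hop}).
∂π/∂P_{Go} = 170 − 6P_{Go} + 2P_{Hop} = 0 ⇒ P_{Go} = 85/3 + (1/3)P_{Hop}.
Similarly P_{Hop} = 161/6 + (1/3)P_{Go}.
Solving the two reaction functions simultaneously: (1 − (1/3)(1/3))P_{Go} = 85/3 + (1/3)·(161/6), so (8/9)P_{Go} = 671/18 and P_{Go} = 41.9375.
Then P_{Hop} = 161/6 + (1/3)·41.9375 = 40.8125.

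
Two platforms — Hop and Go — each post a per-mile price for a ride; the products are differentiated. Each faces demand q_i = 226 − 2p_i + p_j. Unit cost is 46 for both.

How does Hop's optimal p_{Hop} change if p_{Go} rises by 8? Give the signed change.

2

Hop's profit: π = (p_{Hop} − 46)(226 − 2p_{Hop} + p_{Go}).
∂π/∂p_{Hop} = 318 − 4p_{Hop} + p_{Go} = 0 ⇒ p_{Hop} = 79.5 + 0.25p_{Go}.
The reaction-function slope is 0.25, so an 8-unit rise in p_{Go} moves p_{Hop} by 0.25 × 8 = 2. Hop's best response rises — the actions are strategic complements.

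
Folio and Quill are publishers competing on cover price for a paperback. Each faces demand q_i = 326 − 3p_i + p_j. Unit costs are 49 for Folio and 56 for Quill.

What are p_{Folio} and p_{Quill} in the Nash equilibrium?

Folio's profit: π = (p_{Folio} − 49)(326 − 3p_{Folio} + p_{Quill}).
∂π/∂p_{Folio} = 473 − 6p_{Folio} + p_{Quill} = 0 ⇒ p_{Folio} = 473/6 + (1/6)p_{Quill}.
Similarly p_{Quill} = 247/3 + (1/6)p_{Folio}.
Solving the two reaction functions simultaneously: (1 − (1/6)(1/6))p_{Folio} = 473/6 + (1/6)·(247/3), so (35/36)p_{Folio} = 833/9 and p_{Folio} = 95.2.
Then p_{Quill} = 247/3 + (1/6)·95.2 = 98.2.

95.2, 98.2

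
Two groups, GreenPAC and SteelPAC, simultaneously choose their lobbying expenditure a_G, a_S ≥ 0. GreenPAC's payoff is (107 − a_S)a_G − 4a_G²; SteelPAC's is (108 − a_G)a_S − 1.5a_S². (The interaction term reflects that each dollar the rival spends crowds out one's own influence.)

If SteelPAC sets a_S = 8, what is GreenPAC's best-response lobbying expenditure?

12.375

Expanding GreenPAC's payoff: 107a_G − a_Sa_G − 4a_G².
∂π/∂a_G = 107 − a_S − 8a_G = 0, so a_G = 13.375 − 0.125a_S.
At a_S = 8: a_G = 13.375 − 0.125·8 = 12.375.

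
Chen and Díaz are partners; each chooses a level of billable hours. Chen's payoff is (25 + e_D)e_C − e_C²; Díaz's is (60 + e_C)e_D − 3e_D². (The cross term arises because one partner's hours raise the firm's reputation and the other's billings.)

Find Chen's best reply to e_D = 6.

15.5

Expanding Chen's payoff: 25e_C + e_De_C − e_C².
∂π/∂e_C = 25 + e_D − 2e_C = 0, so e_C = 12.5 + 0.5e_D.
At e_D = 6: e_C = 12.5 + 0.5·6 = 15.5.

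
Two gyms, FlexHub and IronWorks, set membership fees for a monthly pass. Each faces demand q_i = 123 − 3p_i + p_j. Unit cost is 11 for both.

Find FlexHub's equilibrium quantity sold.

60.6

FlexHub's profit: π = (p_{FlexHub} − 11)(123 − 3p_{FlexHub} + p_{IronWorks}).
∂π/∂p_{FlexHub} = 156 − 6p_{FlexHub} + p_{IronWorks} = 0 ⇒ p_{FlexHub} = 26 + (1/6)p_{IronWorks}.
The game is symmetric, so in equilibrium p_{IronWorks} = p_{FlexHub}: the reaction function gives (5/6)p_{FlexHub} = 26, hence p_{FlexHub} = 31.2.
q_{FlexHub} = 123 − 3·31.2 + 31.2 = 60.6.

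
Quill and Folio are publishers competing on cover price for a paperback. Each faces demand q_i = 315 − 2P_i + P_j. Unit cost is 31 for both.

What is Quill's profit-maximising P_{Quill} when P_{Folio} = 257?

Quill's profit: π = (P_{Quill} − 31)(315 − 2P_{Quill} + P_{Folio}).
∂π/∂P_{Quill} = 377 − 4P_{Quill} + P_{Folio} = 0 ⇒ P_{Quill} = 94.25 + 0.25P_{Folio}.
At P_{Folio} = 257: P_{Quill} = 94.25 + 0.25·257 = 158.5.

158.5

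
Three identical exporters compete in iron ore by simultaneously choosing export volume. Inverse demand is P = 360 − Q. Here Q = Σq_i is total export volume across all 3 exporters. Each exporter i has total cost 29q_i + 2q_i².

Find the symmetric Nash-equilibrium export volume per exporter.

41.375

A representative exporter's profit is π_i = q_i(360 − Q) − 29q_i − 2q_i², with Q = q_i + Σ_{j≠i} q_j.
First-order condition: 331 − 6q_i − Σ_{j≠i} q_j = 0.
Imposing symmetry (q_j = q for all j) turns Σ_{j≠i} q_j into 2q, so 331 = 8q and q = 41.375.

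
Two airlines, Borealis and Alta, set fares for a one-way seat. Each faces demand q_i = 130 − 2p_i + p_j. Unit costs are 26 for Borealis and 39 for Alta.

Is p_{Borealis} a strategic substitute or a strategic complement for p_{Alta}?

strategic complements

Borealis's profit: π = (p_{Borealis} − 26)(130 − 2p_{Borealis} + p_{Alta}).
∂π/∂p_{Borealis} = 182 − 4p_{Borealis} + p_{Alta} = 0 ⇒ p_{Borealis} = 45.5 + 0.25p_{Alta}.
The best-response slope dp_{Borealis}/dp_{Alta} = 0.25 > 0: the reaction function is upward-sloping, so the choices are strategic complements.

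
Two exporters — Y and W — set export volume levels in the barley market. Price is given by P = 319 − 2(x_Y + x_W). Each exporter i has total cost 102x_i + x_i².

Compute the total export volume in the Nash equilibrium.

Exporter Y's profit: π = x_Y(319 − 2(x_Y + x_W)) − 102x_Y − x_Y².
∂π/∂x_Y = 217 − 6x_Y − 2x_W = 0, so x_Y = 217/6 − (1/3)x_W.
By symmetry x_W = x_Y; substituting into the reaction function, (4/3)x_Y = 217/6 and x_Y = 27.125.
Total export volume: 27.125 + 27.125 = 54.25.

54.25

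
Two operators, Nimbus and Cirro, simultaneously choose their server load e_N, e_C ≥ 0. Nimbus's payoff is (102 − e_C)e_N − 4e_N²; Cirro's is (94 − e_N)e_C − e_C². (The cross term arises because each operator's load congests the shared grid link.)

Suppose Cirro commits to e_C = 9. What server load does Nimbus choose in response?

11.625

Expanding Nimbus's payoff: 102e_N − e_Ce_N − 4e_N².
∂π/∂e_N = 102 − e_C − 8e_N = 0, so e_N = 12.75 − 0.125e_C.
At e_C = 9: e_N = 12.75 − 0.125·9 = 11.625.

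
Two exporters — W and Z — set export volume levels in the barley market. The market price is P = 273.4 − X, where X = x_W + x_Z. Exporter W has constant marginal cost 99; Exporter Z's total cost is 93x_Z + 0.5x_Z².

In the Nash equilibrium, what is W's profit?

Exporter W's profit: π = x_W(273.4 − (x_W + x_Z)) − 99x_W.
∂π/∂x_W = 174.4 − 2x_W − x_Z = 0, so x_W = 87.2 − 0.5x_Z.
For Z: ∂π/∂x_Z = 180.4 − 3x_Z − x_W = 0 ⇒ x_Z = 902/15 − (1/3)x_W.
Plugging x_Z into W's best response: x_W = 87.2 − 0.5(902/15 − (1/3)x_W) ⇒ (5/6)x_W = 857/15, so x_W = 68.56.
Then x_Z = 902/15 − (1/3)·68.56 = 37.28.
Price P = 273.4 − 105.84 = 167.56.
W's profit: (167.56 − 99)·68.56 = 4700.4736.

4700.4736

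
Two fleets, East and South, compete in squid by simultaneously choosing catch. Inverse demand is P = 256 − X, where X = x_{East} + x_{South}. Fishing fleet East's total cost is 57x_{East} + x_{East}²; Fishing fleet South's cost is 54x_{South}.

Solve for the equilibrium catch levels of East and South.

28, 87

Fishing fleet East's profit: π = x_{East}(256 − (x_{East} + x_{South})) − 57x_{East} − x_{East}².
∂π/∂x_{East} = 199 − 4x_{East} − x_{South} = 0, so x_{East} = 49.75 − 0.25x_{South}.
For South: ∂π/∂x_{South} = 202 − 2x_{South} − x_{East} = 0 ⇒ x_{South} = 101 − 0.5x_{East}.
Solving the two reaction functions simultaneously: (1 − (−0.25)(−0.5))x_{East} = 49.75 − 0.25·101, so 0.875x_{East} = 24.5 and x_{East} = 28.
Then x_{South} = 101 − 0.5·28 = 87.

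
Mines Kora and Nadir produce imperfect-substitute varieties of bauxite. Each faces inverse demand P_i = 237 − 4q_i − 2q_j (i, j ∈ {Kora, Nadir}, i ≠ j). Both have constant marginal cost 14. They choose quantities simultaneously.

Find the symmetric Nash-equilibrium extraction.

Mine Kora's profit: π = q_{Kora}(237 − 4q_{Kora} − 2q_{Nadir}) − 14q_{Kora}.
∂π/∂q_{Kora} = 223 − 8q_{Kora} − 2q_{Nadir} = 0 ⇒ q_{Kora} = 27.875 − 0.25q_{Nadir}.
By symmetry q_{Nadir} = q_{Kora}; substituting into the reaction function, 1.25q_{Kora} = 27.875 and q_{Kora} = 22.3.

22.3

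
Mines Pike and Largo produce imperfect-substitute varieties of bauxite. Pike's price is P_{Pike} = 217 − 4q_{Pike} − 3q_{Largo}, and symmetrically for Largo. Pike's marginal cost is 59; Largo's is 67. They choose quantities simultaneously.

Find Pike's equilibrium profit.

Mine Pike's profit: π = q_{Pike}(217 − 4q_{Pike} − 3q_{Largo}) − 59q_{Pike}.
∂π/∂q_{Pike} = 158 − 8q_{Pike} − 3q_{Largo} = 0 ⇒ q_{Pike} = 19.75 − 0.375q_{Largo}.
Similarly q_{Largo} = 18.75 − 0.375q_{Pike}.
Solving the two reaction functions simultaneously: (1 − (−0.375)(−0.375))q_{Pike} = 19.75 − 0.375·18.75, so (55/64)q_{Pike} = 407/32 and q_{Pike} = 14.8.
Then q_{Largo} = 18.75 − 0.375·14.8 = 13.2.
P_{Pike} = 217 − 4·14.8 − 3·13.2 = 118.2.
Profit = (118.2 − 59)·14.8 = 876.16.

876.16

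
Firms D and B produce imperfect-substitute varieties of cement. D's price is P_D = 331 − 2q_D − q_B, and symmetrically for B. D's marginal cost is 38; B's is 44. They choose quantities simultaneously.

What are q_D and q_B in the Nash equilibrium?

59, 57

Firm D's profit: π = q_D(331 − 2q_D − q_B) − 38q_D.
∂π/∂q_D = 293 − 4q_D − q_B = 0 ⇒ q_D = 73.25 − 0.25q_B.
Similarly q_B = 71.75 − 0.25q_D.
Plugging q_B into D's best response: q_D = 73.25 − 0.25(71.75 − 0.25q_D) ⇒ 0.9375q_D = 55.3125, so q_D = 59.
Then q_B = 71.75 − 0.25·59 = 57.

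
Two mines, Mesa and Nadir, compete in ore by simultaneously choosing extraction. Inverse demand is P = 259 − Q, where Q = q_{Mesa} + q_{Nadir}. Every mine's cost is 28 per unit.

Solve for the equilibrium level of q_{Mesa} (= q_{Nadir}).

77

Mine Mesa's profit: π = q_{Mesa}(259 − (q_{Mesa} + q_{Nadir})) − 28q_{Mesa}.
∂π/∂q_{Mesa} = 231 − 2q_{Mesa} − q_{Nadir} = 0, so q_{Mesa} = 115.5 − 0.5q_{Nadir}.
The game is symmetric, so in equilibrium q_{Nadir} = q_{Mesa}: the reaction function gives 1.5q_{Mesa} = 115.5, hence q_{Mesa} = 77.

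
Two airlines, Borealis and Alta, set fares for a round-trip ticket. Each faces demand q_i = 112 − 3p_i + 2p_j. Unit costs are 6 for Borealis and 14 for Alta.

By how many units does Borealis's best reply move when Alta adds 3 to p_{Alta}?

Borealis's profit: π = (p_{Borealis} − 6)(112 − 3p_{Borealis} + 2p_{Alta}).
∂π/∂p_{Borealis} = 130 − 6p_{Borealis} + 2p_{Alta} = 0 ⇒ p_{Borealis} = 65/3 + (1/3)p_{Alta}.
The reaction-function slope is 1/3, so a 3-unit rise in p_{Alta} moves p_{Borealis} by 1/3 × 3 = 1. Borealis's best response rises — the actions are strategic complements.

1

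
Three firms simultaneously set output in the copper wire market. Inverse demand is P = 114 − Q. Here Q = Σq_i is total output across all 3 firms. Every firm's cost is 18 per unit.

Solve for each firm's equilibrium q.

24

A representative firm's profit is π_i = q_i(114 − Q) − 18q_i, with Q = q_i + Σ_{j≠i} q_j.
First-order condition: 96 − 2q_i − Σ_{j≠i} q_j = 0.
With identical firms, set every q_j = q: then 96 − 2q − 2q = 0, i.e. q = 96/4 = 24.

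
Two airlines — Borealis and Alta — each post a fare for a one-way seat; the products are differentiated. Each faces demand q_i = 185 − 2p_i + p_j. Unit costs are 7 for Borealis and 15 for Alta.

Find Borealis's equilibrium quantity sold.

120.8

Borealis's profit: π = (p_{Borealis} − 7)(185 − 2p_{Borealis} + p_{Alta}).
∂π/∂p_{Borealis} = 199 − 4p_{Borealis} + p_{Alta} = 0 ⇒ p_{Borealis} = 49.75 + 0.25p_{Alta}.
Similarly p_{Alta} = 53.75 + 0.25p_{Borealis}.
Solving the two reaction functions simultaneously: (1 − (0.25)(0.25))p_{Borealis} = 49.75 + 0.25·53.75, so 0.9375p_{Borealis} = 63.1875 and p_{Borealis} = 67.4.
Then p_{Alta} = 53.75 + 0.25·67.4 = 70.6.
q_{Borealis} = 185 − 2·67.4 + 70.6 = 120.8.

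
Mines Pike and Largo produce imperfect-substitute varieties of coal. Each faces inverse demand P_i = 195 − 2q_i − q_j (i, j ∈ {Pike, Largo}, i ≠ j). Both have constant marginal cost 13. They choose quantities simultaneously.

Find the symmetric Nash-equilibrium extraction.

36.4

Mine Pike's profit: π = q_{Pike}(195 − 2q_{Pike} − q_{Largo}) − 13q_{Pike}.
∂π/∂q_{Pike} = 182 − 4q_{Pike} − q_{Largo} = 0 ⇒ q_{Pike} = 45.5 − 0.25q_{Largo}.
Setting q_{Pike} = q_{Largo} in the reaction function: q_{Pike} = 45.5 − 0.25q_{Pike}, so q_{Pike} = 45.5 / 1.25 = 36.4.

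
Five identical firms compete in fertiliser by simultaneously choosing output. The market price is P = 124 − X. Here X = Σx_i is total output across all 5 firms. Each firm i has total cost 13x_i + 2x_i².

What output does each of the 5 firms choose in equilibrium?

11.1

A representative firm's profit is π_i = x_i(124 − X) − 13x_i − 2x_i², with X = x_i + Σ_{j≠i} x_j.
First-order condition: 111 − 6x_i − Σ_{j≠i} x_j = 0.
With identical firms, set every x_j = x: then 111 − 6x − 4x = 0, i.e. x = 111/10 = 11.1.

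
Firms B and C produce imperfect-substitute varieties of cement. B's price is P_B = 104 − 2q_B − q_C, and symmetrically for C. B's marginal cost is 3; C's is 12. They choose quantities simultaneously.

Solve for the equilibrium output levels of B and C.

20.8, 17.8

Firm B's profit: π = q_B(104 − 2q_B − q_C) − 3q_B.
∂π/∂q_B = 101 − 4q_B − q_C = 0 ⇒ q_B = 25.25 − 0.25q_C.
Similarly q_C = 23 − 0.25q_B.
Plugging q_C into B's best response: q_B = 25.25 − 0.25(23 − 0.25q_B) ⇒ 0.9375q_B = 19.5, so q_B = 20.8.
Then q_C = 23 − 0.25·20.8 = 17.8.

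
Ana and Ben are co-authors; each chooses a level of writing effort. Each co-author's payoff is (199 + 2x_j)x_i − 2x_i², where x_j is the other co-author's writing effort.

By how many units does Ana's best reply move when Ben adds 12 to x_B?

Ana's payoff is (199 + 2x_B)x_A − 2x_A².
∂π/∂x_A = 199 + 2x_B − 4x_A = 0, so x_A = 49.75 + 0.5x_B.
The reaction-function slope is 0.5, so a 12-unit rise in x_B moves x_A by 0.5 × 12 = 6. Ana's best response rises — the actions are strategic complements.

6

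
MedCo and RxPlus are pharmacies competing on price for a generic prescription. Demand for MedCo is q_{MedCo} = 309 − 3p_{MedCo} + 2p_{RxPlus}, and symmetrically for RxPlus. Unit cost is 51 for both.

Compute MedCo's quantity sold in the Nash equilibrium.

193.5

MedCo's profit: π = (p_{MedCo} − 51)(309 − 3p_{MedCo} + 2p_{RxPlus}).
∂π/∂p_{MedCo} = 462 − 6p_{MedCo} + 2p_{RxPlus} = 0 ⇒ p_{MedCo} = 77 + (1/3)p_{RxPlus}.
Setting p_{MedCo} = p_{RxPlus} in the reaction function: p_{MedCo} = 77 + (1/3)p_{MedCo}, so p_{MedCo} = 77 / (2/3) = 115.5.
q_{MedCo} = 309 − 3·115.5 + 2·115.5 = 193.5.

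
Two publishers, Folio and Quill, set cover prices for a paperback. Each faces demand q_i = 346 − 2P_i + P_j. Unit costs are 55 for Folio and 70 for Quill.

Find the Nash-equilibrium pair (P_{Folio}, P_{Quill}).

154, 160

Folio's profit: π = (P_{Folio} − 55)(346 − 2P_{Folio} + P_{Quill}).
∂π/∂P_{Folio} = 456 − 4P_{Folio} + P_{Quill} = 0 ⇒ P_{Folio} = 114 + 0.25P_{Quill}.
Similarly P_{Quill} = 121.5 + 0.25P_{Folio}.
Solving the two reaction functions simultaneously: (1 − (0.25)(0.25))P_{Folio} = 114 + 0.25·121.5, so 0.9375P_{Folio} = 144.375 and P_{Folio} = 154.
Then P_{Quill} = 121.5 + 0.25·154 = 160.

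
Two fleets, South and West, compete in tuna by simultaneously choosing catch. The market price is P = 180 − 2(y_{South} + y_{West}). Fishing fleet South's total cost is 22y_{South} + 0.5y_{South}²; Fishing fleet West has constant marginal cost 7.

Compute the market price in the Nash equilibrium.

Fishing fleet South's profit: π = y_{South}(180 − 2(y_{South} + y_{West})) − 22y_{South} − 0.5y_{South}².
∂π/∂y_{South} = 158 − 5y_{South} − 2y_{West} = 0, so y_{South} = 31.6 − 0.4y_{West}.
For West: ∂π/∂y_{West} = 173 − 4y_{West} − 2y_{South} = 0 ⇒ y_{West} = 43.25 − 0.5y_{South}.
Substituting the second reaction function into the first: y_{South} = 31.6 − 0.4(43.25 − 0.5y_{South}), which gives 0.8y_{South} = 14.3 ⇒ y_{South} = 17.875.
Then y_{West} = 43.25 − 0.5·17.875 = 34.3125.
Equilibrium price: P = 180 − 2·52.1875 = 75.625.

75.625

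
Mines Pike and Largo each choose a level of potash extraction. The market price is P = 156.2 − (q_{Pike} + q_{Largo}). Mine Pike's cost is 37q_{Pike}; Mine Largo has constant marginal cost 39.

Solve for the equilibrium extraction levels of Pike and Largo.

40.4, 38.4

Mine Pike's profit: π = q_{Pike}(156.2 − (q_{Pike} + q_{Largo})) − 37q_{Pike}.
∂π/∂q_{Pike} = 119.2 − 2q_{Pike} − q_{Largo} = 0, so q_{Pike} = 59.6 − 0.5q_{Largo}.
By the same steps for Largo: q_{Largo} = 58.6 − 0.5q_{Pike}.
Plugging q_{Largo} into Pike's best response: q_{Pike} = 59.6 − 0.5(58.6 − 0.5q_{Pike}) ⇒ 0.75q_{Pike} = 30.3, so q_{Pike} = 40.4.
Then q_{Largo} = 58.6 − 0.5·40.4 = 38.4.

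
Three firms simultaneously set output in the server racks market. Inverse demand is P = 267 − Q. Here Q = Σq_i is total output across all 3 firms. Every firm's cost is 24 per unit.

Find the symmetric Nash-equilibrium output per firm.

60.75

A representative firm's profit is π_i = q_i(267 − Q) − 24q_i, with Q = q_i + Σ_{j≠i} q_j.
First-order condition: 243 − 2q_i − Σ_{j≠i} q_j = 0.
With identical firms, set every q_j = q: then 243 − 2q − 2q = 0, i.e. q = 243/4 = 60.75.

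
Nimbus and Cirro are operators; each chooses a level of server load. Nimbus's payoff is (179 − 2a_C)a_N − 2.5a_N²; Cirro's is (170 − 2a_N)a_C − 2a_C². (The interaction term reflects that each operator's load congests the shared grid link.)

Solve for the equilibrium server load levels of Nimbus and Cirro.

Expanding Nimbus's payoff: 179a_N − 2a_Ca_N − 2.5a_N².
∂π/∂a_N = 179 − 2a_C − 5a_N = 0, so a_N = 35.8 − 0.4a_C.
Likewise for Cirro: a_C = 42.5 − 0.5a_N.
Substituting the second reaction function into the first: a_N = 35.8 − 0.4(42.5 − 0.5a_N), which gives 0.8a_N = 18.8 ⇒ a_N = 23.5.
Then a_C = 42.5 − 0.5·23.5 = 30.75.

23.5, 30.75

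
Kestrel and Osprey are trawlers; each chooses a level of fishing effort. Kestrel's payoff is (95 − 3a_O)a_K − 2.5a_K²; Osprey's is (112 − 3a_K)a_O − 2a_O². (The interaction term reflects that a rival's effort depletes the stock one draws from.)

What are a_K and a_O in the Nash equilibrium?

Expanding Kestrel's payoff: 95a_K − 3a_Oa_K − 2.5a_K².
∂π/∂a_K = 95 − 3a_O − 5a_K = 0, so a_K = 19 − 0.6a_O.
Likewise for Osprey: a_O = 28 − 0.75a_K.
Solving the two reaction functions simultaneously: (1 − (−0.6)(−0.75))a_K = 19 − 0.6·28, so 0.55a_K = 2.2 and a_K = 4.
Then a_O = 28 − 0.75·4 = 25.

4, 25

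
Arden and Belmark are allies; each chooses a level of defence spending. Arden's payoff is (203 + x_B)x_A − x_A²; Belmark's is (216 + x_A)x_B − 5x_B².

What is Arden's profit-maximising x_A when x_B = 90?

146.5

Expanding Arden's payoff: 203x_A + x_Bx_A − x_A².
∂π/∂x_A = 203 + x_B − 2x_A = 0, so x_A = 101.5 + 0.5x_B.
At x_B = 90: x_A = 101.5 + 0.5·90 = 146.5.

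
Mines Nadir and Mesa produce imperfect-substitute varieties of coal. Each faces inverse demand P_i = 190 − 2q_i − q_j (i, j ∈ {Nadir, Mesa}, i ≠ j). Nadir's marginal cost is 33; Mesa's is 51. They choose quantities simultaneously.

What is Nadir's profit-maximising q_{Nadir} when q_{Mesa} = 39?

Mine Nadir's profit: π = q_{Nadir}(190 − 2q_{Nadir} − q_{Mesa}) − 33q_{Nadir}.
∂π/∂q_{Nadir} = 157 − 4q_{Nadir} − q_{Mesa} = 0 ⇒ q_{Nadir} = 39.25 − 0.25q_{Mesa}.
At q_{Mesa} = 39: q_{Nadir} = 39.25 − 0.25·39 = 29.5.

29.5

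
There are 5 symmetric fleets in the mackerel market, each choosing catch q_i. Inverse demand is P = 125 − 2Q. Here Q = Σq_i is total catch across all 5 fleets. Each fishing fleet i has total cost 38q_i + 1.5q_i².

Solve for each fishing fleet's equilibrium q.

5.8

A representative fishing fleet's profit is π_i = q_i(125 − 2Q) − 38q_i − 1.5q_i², with Q = q_i + Σ_{j≠i} q_j.
First-order condition: 87 − 7q_i − 2Σ_{j≠i} q_j = 0.
Imposing symmetry (q_j = q for all j) turns Σ_{j≠i} q_j into 4q, so 87 = 15q and q = 5.8.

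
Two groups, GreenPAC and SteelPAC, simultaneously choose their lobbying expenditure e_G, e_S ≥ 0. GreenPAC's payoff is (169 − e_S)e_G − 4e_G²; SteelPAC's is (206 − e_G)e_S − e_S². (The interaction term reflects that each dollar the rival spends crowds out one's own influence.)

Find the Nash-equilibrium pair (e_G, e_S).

8.8, 98.6

Expanding GreenPAC's payoff: 169e_G − e_Se_G − 4e_G².
∂π/∂e_G = 169 − e_S − 8e_G = 0, so e_G = 21.125 − 0.125e_S.
Likewise for SteelPAC: e_S = 103 − 0.5e_G.
Plugging e_S into GreenPAC's best response: e_G = 21.125 − 0.125(103 − 0.5e_G) ⇒ 0.9375e_G = 8.25, so e_G = 8.8.
Then e_S = 103 − 0.5·8.8 = 98.6.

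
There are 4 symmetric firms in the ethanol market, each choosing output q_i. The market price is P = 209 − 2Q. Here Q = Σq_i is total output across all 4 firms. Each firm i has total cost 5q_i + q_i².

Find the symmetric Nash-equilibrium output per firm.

A representative firm's profit is π_i = q_i(209 − 2Q) − 5q_i − q_i², with Q = q_i + Σ_{j≠i} q_j.
First-order condition: 204 − 6q_i − 2Σ_{j≠i} q_j = 0.
In a symmetric equilibrium every firm chooses the same q, so Σ_{j≠i} q_j = 3q. The condition becomes 204 − 12q = 0, giving q = 204/12 = 17.

17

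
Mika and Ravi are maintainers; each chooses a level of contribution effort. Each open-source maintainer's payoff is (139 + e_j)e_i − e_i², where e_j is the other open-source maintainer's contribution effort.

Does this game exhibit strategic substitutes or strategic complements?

Mika's payoff is (139 + e_R)e_M − e_M².
∂π/∂e_M = 139 + e_R − 2e_M = 0, so e_M = 69.5 + 0.5e_R.
The best-response slope de_M/de_R = 0.5 > 0: the reaction function is upward-sloping, so the choices are strategic complements.

strategic complements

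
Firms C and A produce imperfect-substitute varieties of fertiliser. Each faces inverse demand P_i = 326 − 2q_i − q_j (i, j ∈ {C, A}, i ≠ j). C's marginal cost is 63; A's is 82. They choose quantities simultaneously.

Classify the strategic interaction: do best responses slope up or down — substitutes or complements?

Firm C's profit: π = q_C(326 − 2q_C − q_A) − 63q_C.
∂π/∂q_C = 263 − 4q_C − q_A = 0 ⇒ q_C = 65.75 − 0.25q_A.
The best-response slope dq_C/dq_A = −0.25 < 0: the reaction function is downward-sloping, so the choices are strategic substitutes.

strategic substitutes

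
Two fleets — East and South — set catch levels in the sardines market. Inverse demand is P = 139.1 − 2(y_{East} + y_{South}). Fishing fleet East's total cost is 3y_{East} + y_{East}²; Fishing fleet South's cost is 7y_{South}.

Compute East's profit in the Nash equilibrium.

588.8403

Fishing fleet East's profit: π = y_{East}(139.1 − 2(y_{East} + y_{South})) − 3y_{East} − y_{East}².
∂π/∂y_{East} = 136.1 − 6y_{East} − 2y_{South} = 0, so y_{East} = 1361/60 − (1/3)y_{South}.
For South: ∂π/∂y_{South} = 132.1 − 4y_{South} − 2y_{East} = 0 ⇒ y_{South} = 33.025 − 0.5y_{East}.
Plugging y_{South} into East's best response: y_{East} = 1361/60 − (1/3)(33.025 − 0.5y_{East}) ⇒ (5/6)y_{East} = 11.675, so y_{East} = 14.01.
Then y_{South} = 33.025 − 0.5·14.01 = 26.02.
Price P = 139.1 − 2·40.03 = 59.04.
East's profit: (59.04 − 3)·14.01 − (14.01)² = 588.8403.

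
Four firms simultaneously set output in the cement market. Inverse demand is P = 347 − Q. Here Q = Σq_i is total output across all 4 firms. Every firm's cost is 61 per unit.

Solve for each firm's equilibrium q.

A representative firm's profit is π_i = q_i(347 − Q) − 61q_i, with Q = q_i + Σ_{j≠i} q_j.
First-order condition: 286 − 2q_i − Σ_{j≠i} q_j = 0.
Imposing symmetry (q_j = q for all j) turns Σ_{j≠i} q_j into 3q, so 286 = 5q and q = 57.2.

57.2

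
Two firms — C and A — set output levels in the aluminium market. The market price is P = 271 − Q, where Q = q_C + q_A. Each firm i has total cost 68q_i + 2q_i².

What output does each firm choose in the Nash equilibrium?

29

Firm C's profit: π = q_C(271 − (q_C + q_A)) − 68q_C − 2q_C².
∂π/∂q_C = 203 − 6q_C − q_A = 0, so q_C = 203/6 − (1/6)q_A.
The game is symmetric, so in equilibrium q_A = q_C: the reaction function gives (7/6)q_C = 203/6, hence q_C = 29.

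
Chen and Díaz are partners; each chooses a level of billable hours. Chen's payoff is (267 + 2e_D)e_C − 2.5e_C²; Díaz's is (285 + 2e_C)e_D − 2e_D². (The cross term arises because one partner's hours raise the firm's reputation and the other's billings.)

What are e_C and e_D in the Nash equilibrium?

102.375, 122.4375

Expanding Chen's payoff: 267e_C + 2e_De_C − 2.5e_C².
∂π/∂e_C = 267 + 2e_D − 5e_C = 0, so e_C = 53.4 + 0.4e_D.
Likewise for Díaz: e_D = 71.25 + 0.5e_C.
Solving the two reaction functions simultaneously: (1 − (0.4)(0.5))e_C = 53.4 + 0.4·71.25, so 0.8e_C = 81.9 and e_C = 102.375.
Then e_D = 71.25 + 0.5·102.375 = 122.4375.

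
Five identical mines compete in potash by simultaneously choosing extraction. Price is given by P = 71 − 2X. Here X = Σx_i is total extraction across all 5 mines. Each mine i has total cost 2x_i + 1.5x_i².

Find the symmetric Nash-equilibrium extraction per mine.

A representative mine's profit is π_i = x_i(71 − 2X) − 2x_i − 1.5x_i², with X = x_i + Σ_{j≠i} x_j.
First-order condition: 69 − 7x_i − 2Σ_{j≠i} x_j = 0.
In a symmetric equilibrium every mine chooses the same x, so Σ_{j≠i} x_j = 4x. The condition becomes 69 − 15x = 0, giving x = 69/15 = 4.6.

4.6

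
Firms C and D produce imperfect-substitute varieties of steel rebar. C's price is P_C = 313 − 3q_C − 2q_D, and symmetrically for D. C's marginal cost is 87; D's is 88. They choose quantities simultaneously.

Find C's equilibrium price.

171.9375

Firm C's profit: π = q_C(313 − 3q_C − 2q_D) − 87q_C.
∂π/∂q_C = 226 − 6q_C − 2q_D = 0 ⇒ q_C = 113/3 − (1/3)q_D.
Similarly q_D = 37.5 − (1/3)q_C.
Substituting the second reaction function into the first: q_C = 113/3 − (1/3)(37.5 − (1/3)q_C), which gives (8/9)q_C = 151/6 ⇒ q_C = 28.3125.
Then q_D = 37.5 − (1/3)·28.3125 = 28.0625.
P_C = 313 − 3·28.3125 − 2·28.0625 = 171.9375.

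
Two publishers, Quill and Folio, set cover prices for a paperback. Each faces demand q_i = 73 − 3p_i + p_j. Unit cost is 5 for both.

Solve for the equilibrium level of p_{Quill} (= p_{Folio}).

Quill's profit: π = (p_{Quill} − 5)(73 − 3p_{Quill} + p_{Folio}).
∂π/∂p_{Quill} = 88 − 6p_{Quill} + p_{Folio} = 0 ⇒ p_{Quill} = 44/3 + (1/6)p_{Folio}.
Setting p_{Quill} = p_{Folio} in the reaction function: p_{Quill} = 44/3 + (1/6)p_{Quill}, so p_{Quill} = (44/3) / (5/6) = 17.6.

17.6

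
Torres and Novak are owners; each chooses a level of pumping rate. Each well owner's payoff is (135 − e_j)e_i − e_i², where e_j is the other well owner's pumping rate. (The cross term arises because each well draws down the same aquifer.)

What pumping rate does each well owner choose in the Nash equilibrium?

45

Torres's payoff is (135 − e_N)e_T − e_T².
∂π/∂e_T = 135 − e_N − 2e_T = 0, so e_T = 67.5 − 0.5e_N.
By symmetry e_N = e_T; substituting into the reaction function, 1.5e_T = 67.5 and e_T = 45.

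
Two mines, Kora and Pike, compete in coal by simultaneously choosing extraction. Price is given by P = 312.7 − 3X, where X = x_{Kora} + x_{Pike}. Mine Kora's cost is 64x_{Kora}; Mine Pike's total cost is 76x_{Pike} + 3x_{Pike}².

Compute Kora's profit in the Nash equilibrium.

Mine Kora's profit: π = x_{Kora}(312.7 − 3(x_{Kora} + x_{Pike})) − 64x_{Kora}.
∂π/∂x_{Kora} = 248.7 − 6x_{Kora} − 3x_{Pike} = 0, so x_{Kora} = 41.45 − 0.5x_{Pike}.
For Pike: ∂π/∂x_{Pike} = 236.7 − 12x_{Pike} − 3x_{Kora} = 0 ⇒ x_{Pike} = 19.725 − 0.25x_{Kora}.
Substituting the second reaction function into the first: x_{Kora} = 41.45 − 0.5(19.725 − 0.25x_{Kora}), which gives 0.875x_{Kora} = 31.5875 ⇒ x_{Kora} = 36.1.
Then x_{Pike} = 19.725 − 0.25·36.1 = 10.7.
Price P = 312.7 − 3·46.8 = 172.3.
Kora's profit: (172.3 − 64)·36.1 = 3909.63.

3909.63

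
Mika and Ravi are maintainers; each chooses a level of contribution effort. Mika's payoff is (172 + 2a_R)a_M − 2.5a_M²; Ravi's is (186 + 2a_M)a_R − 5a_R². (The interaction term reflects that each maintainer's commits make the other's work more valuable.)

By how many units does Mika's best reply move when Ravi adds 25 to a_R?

Expanding Mika's payoff: 172a_M + 2a_Ra_M − 2.5a_M².
∂π/∂a_M = 172 + 2a_R − 5a_M = 0, so a_M = 34.4 + 0.4a_R.
The reaction-function slope is 0.4, so a 25-unit rise in a_R moves a_M by 0.4 × 25 = 10. Mika's best response rises — the actions are strategic complements.

10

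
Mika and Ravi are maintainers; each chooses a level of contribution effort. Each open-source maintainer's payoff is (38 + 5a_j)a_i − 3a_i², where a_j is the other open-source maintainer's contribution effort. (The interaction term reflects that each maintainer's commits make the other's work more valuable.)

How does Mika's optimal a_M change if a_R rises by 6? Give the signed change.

Mika's payoff is (38 + 5a_R)a_M − 3a_M².
∂π/∂a_M = 38 + 5a_R − 6a_M = 0, so a_M = 19/3 + (5/6)a_R.
The reaction-function slope is 5/6, so a 6-unit rise in a_R moves a_M by 5/6 × 6 = 5. Mika's best response rises — the actions are strategic complements.

5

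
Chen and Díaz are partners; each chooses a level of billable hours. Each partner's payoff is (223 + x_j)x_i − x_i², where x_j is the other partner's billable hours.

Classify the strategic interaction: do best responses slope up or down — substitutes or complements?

Chen's payoff is (223 + x_D)x_C − x_C².
∂π/∂x_C = 223 + x_D − 2x_C = 0, so x_C = 111.5 + 0.5x_D.
The best-response slope dx_C/dx_D = 0.5 > 0: the reaction function is upward-sloping, so the choices are strategic complements.

strategic complements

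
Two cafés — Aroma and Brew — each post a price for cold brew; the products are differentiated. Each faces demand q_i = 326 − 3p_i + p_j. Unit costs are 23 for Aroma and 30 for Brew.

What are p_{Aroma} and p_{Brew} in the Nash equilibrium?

79.6, 82.6

Aroma's profit: π = (p_{Aroma} − 23)(326 − 3p_{Aroma} + p_{Brew}).
∂π/∂p_{Aroma} = 395 − 6p_{Aroma} + p_{Brew} = 0 ⇒ p_{Aroma} = 395/6 + (1/6)p_{Brew}.
Similarly p_{Brew} = 208/3 + (1/6)p_{Aroma}.
Plugging p_{Brew} into Aroma's best response: p_{Aroma} = 395/6 + (1/6)(208/3 + (1/6)p_{Aroma}) ⇒ (35/36)p_{Aroma} = 1393/18, so p_{Aroma} = 79.6.
Then p_{Brew} = 208/3 + (1/6)·79.6 = 82.6.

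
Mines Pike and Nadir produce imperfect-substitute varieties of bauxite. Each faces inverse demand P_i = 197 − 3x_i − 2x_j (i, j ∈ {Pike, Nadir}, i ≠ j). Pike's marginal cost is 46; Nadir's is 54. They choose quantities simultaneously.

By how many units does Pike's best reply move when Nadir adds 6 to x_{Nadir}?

-2

Mine Pike's profit: π = x_{Pike}(197 − 3x_{Pike} − 2x_{Nadir}) − 46x_{Pike}.
∂π/∂x_{Pike} = 151 − 6x_{Pike} − 2x_{Nadir} = 0 ⇒ x_{Pike} = 151/6 − (1/3)x_{Nadir}.
The reaction-function slope is −1/3, so a 6-unit rise in x_{Nadir} moves x_{Pike} by −1/3 × 6 = −2. Pike's best response falls — the actions are strategic substitutes.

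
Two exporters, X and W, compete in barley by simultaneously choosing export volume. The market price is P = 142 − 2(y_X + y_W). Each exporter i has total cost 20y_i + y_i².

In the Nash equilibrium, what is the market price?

81

Exporter X's profit: π = y_X(142 − 2(y_X + y_W)) − 20y_X − y_X².
∂π/∂y_X = 122 − 6y_X − 2y_W = 0, so y_X = 61/3 − (1/3)y_W.
The game is symmetric, so in equilibrium y_W = y_X: the reaction function gives (4/3)y_X = 61/3, hence y_X = 15.25.
Equilibrium price: P = 142 − 2·30.5 = 81.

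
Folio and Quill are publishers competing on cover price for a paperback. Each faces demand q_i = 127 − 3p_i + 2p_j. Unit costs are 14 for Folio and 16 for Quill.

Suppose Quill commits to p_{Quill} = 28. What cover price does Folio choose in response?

37.5

Folio's profit: π = (p_{Folio} − 14)(127 − 3p_{Folio} + 2p_{Quill}).
∂π/∂p_{Folio} = 169 − 6p_{Folio} + 2p_{Quill} = 0 ⇒ p_{Folio} = 169/6 + (1/3)p_{Quill}.
At p_{Quill} = 28: p_{Folio} = 169/6 + (1/3)·28 = 37.5.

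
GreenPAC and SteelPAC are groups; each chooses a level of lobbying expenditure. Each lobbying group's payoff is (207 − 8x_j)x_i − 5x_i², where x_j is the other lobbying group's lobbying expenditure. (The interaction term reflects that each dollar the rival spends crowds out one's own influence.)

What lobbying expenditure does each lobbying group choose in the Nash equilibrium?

11.5

GreenPAC's payoff is (207 − 8x_S)x_G − 5x_G².
∂π/∂x_G = 207 − 8x_S − 10x_G = 0, so x_G = 20.7 − 0.8x_S.
The game is symmetric, so in equilibrium x_S = x_G: the reaction function gives 1.8x_G = 20.7, hence x_G = 11.5.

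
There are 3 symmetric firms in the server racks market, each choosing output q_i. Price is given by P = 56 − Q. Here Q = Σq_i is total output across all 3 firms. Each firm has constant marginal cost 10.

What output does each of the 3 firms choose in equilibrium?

A representative firm's profit is π_i = q_i(56 − Q) − 10q_i, with Q = q_i + Σ_{j≠i} q_j.
First-order condition: 46 − 2q_i − Σ_{j≠i} q_j = 0.
With identical firms, set every q_j = q: then 46 − 2q − 2q = 0, i.e. q = 46/4 = 11.5.

11.5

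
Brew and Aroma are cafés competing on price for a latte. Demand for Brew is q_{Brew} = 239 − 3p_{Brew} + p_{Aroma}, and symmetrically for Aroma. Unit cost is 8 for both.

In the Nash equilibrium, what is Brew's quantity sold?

Brew's profit: π = (p_{Brew} − 8)(239 − 3p_{Brew} + p_{Aroma}).
∂π/∂p_{Brew} = 263 − 6p_{Brew} + p_{Aroma} = 0 ⇒ p_{Brew} = 263/6 + (1/6)p_{Aroma}.
Setting p_{Brew} = p_{Aroma} in the reaction function: p_{Brew} = 263/6 + (1/6)p_{Brew}, so p_{Brew} = (263/6) / (5/6) = 52.6.
q_{Brew} = 239 − 3·52.6 + 52.6 = 133.8.

133.8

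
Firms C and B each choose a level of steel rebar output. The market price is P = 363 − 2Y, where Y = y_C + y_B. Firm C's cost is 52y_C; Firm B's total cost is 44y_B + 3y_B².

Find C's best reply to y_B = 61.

Firm C's profit: π = y_C(363 − 2(y_C + y_B)) − 52y_C.
∂π/∂y_C = 311 − 4y_C − 2y_B = 0, so y_C = 77.75 − 0.5y_B.
At y_B = 61: y_C = 77.75 − 0.5·61 = 47.25.

47.25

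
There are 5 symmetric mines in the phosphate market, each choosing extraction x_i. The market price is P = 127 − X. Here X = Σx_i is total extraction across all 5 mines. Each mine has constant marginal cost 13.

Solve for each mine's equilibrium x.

19

A representative mine's profit is π_i = x_i(127 − X) − 13x_i, with X = x_i + Σ_{j≠i} x_j.
First-order condition: 114 − 2x_i − Σ_{j≠i} x_j = 0.
With identical mines, set every x_j = x: then 114 − 2x − 4x = 0, i.e. x = 114/6 = 19.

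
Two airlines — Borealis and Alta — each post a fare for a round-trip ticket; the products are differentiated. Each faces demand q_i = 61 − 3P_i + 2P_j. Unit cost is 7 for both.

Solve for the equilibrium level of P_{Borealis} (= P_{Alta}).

Borealis's profit: π = (P_{Borealis} − 7)(61 − 3P_{Borealis} + 2P_{Alta}).
∂π/∂P_{Borealis} = 82 − 6P_{Borealis} + 2P_{Alta} = 0 ⇒ P_{Borealis} = 41/3 + (1/3)P_{Alta}.
Setting P_{Borealis} = P_{Alta} in the reaction function: P_{Borealis} = 41/3 + (1/3)P_{Borealis}, so P_{Borealis} = (41/3) / (2/3) = 20.5.

20.5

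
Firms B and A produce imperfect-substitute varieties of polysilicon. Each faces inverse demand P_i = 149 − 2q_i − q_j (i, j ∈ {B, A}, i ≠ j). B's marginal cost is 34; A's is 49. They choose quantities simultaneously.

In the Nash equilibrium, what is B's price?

82

Firm B's profit: π = q_B(149 − 2q_B − q_A) − 34q_B.
∂π/∂q_B = 115 − 4q_B − q_A = 0 ⇒ q_B = 28.75 − 0.25q_A.
Similarly q_A = 25 − 0.25q_B.
Plugging q_A into B's best response: q_B = 28.75 − 0.25(25 − 0.25q_B) ⇒ 0.9375q_B = 22.5, so q_B = 24.
Then q_A = 25 − 0.25·24 = 19.
P_B = 149 − 2·24 − 19 = 82.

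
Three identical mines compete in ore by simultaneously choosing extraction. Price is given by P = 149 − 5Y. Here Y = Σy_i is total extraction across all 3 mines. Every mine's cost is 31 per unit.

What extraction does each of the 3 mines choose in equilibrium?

A representative mine's profit is π_i = y_i(149 − 5Y) − 31y_i, with Y = y_i + Σ_{j≠i} y_j.
First-order condition: 118 − 10y_i − 5Σ_{j≠i} y_j = 0.
In a symmetric equilibrium every mine chooses the same y, so Σ_{j≠i} y_j = 2y. The condition becomes 118 − 20y = 0, giving y = 118/20 = 5.9.

5.9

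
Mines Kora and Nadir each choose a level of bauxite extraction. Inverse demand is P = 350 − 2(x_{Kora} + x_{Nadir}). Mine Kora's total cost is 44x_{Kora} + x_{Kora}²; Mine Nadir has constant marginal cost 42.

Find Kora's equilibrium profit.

2772.48

Mine Kora's profit: π = x_{Kora}(350 − 2(x_{Kora} + x_{Nadir})) − 44x_{Kora} − x_{Kora}².
∂π/∂x_{Kora} = 306 − 6x_{Kora} − 2x_{Nadir} = 0, so x_{Kora} = 51 − (1/3)x_{Nadir}.
For Nadir: ∂π/∂x_{Nadir} = 308 − 4x_{Nadir} − 2x_{Kora} = 0 ⇒ x_{Nadir} = 77 − 0.5x_{Kora}.
Plugging x_{Nadir} into Kora's best response: x_{Kora} = 51 − (1/3)(77 − 0.5x_{Kora}) ⇒ (5/6)x_{Kora} = 76/3, so x_{Kora} = 30.4.
Then x_{Nadir} = 77 − 0.5·30.4 = 61.8.
Price P = 350 − 2·92.2 = 165.6.
Kora's profit: (165.6 − 44)·30.4 − (30.4)² = 2772.48.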